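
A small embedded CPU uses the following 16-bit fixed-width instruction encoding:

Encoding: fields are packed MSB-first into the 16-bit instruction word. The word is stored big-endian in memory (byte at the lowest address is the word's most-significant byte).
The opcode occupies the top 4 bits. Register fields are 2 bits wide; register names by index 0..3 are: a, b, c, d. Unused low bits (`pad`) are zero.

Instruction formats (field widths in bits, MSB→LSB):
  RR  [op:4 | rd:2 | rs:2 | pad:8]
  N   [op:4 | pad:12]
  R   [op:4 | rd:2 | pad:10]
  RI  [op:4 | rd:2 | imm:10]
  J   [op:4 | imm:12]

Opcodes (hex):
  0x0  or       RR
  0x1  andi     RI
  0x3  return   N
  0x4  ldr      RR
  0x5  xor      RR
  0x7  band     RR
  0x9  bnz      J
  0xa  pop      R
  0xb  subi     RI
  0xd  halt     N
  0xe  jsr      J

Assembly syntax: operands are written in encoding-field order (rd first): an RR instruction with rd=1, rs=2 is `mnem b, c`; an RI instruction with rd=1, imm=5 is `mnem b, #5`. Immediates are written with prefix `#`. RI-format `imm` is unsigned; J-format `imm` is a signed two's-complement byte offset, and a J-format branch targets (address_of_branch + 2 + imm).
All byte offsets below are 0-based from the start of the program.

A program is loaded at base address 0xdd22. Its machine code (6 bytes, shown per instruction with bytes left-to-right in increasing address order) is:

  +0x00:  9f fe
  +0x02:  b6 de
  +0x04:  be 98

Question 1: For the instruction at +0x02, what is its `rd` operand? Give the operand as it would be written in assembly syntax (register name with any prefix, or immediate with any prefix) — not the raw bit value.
b

+0x02: b6 de ⇒ word 0xb6de (big)
  op=0xb6de>>12=0xb ⇒ subi (RI)
  rd: (w>>10)&0x3=0x1 → b
  imm: (w>>0)&0x3ff=0x2de → #734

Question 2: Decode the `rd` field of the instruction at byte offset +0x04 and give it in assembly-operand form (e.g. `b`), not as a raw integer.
@+04  big-endian(be 98) = 0xbe98
  op=0xbe98>>12=0xb ⇒ subi (RI)
  [11:10] rd=3 = d
  [9:0] imm=664 = #664

d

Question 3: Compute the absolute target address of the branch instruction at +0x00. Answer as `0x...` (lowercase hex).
+0x00: 9f fe ⇒ word 0x9ffe (big)
  top 4b → 0x9 → bnz [J]
  [11:0] imm=4094 (s12→-2) = #-2
  target = base 0xdd22 + off 0x00 + 2 + imm -2 = 0xdd22

0xdd22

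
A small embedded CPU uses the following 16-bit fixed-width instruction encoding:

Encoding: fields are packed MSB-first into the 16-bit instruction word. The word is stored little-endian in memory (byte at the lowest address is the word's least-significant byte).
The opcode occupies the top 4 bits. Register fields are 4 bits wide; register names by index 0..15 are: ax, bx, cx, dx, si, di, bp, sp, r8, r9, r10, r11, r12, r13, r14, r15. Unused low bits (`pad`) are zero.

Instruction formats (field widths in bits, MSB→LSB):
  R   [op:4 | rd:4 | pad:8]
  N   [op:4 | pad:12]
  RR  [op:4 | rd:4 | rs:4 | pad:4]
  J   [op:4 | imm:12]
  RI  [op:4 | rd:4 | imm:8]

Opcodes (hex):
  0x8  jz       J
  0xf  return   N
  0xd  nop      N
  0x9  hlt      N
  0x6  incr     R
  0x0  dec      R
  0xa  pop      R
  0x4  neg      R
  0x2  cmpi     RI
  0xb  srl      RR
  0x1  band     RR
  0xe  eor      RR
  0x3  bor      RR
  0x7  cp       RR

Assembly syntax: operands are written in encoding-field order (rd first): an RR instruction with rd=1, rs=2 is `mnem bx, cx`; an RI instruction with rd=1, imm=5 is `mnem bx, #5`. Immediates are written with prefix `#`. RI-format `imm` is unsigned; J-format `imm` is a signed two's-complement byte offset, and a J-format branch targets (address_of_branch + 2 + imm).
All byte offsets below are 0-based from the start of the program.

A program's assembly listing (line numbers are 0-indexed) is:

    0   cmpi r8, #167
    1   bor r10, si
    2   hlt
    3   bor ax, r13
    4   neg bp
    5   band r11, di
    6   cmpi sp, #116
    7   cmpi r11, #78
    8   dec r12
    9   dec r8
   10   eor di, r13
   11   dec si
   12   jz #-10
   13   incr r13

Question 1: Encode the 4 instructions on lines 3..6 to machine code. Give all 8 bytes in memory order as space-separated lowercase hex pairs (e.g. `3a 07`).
line 3 (bor): pack op=0x3:4|rd=0:4|rs=13:4|pad=0:4 = 0x30d0; little→ d0 30
line 4 (neg): pack op=0x4:4|rd=6:4|pad=0:8 = 0x4600; little→ 00 46
line 5 (band): pack op=0x1:4|rd=11:4|rs=5:4|pad=0:4 = 0x1b50; little→ 50 1b
line 6 (cmpi): pack op=0x2:4|rd=7:4|imm=116:8 = 0x2774; little→ 74 27

d0 30 00 46 50 1b 74 27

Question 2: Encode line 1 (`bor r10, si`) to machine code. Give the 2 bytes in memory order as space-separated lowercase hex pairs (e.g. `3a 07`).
line 1 (bor): pack op=0x3:4|rd=10:4|rs=4:4|pad=0:4 = 0x3a40; little→ 40 3a

40 3a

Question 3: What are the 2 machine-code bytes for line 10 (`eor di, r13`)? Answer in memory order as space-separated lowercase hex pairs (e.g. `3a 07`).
L10: eor op=0xe:4|rd=5:4|rs=13:4|pad=0:4 ⇒ 0xe5d0 ⇒ little d0 e5

d0 e5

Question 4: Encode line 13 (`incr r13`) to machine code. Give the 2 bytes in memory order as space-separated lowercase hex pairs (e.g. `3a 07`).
13. incr fields op=0x6:4|rd=13:4|pad=0:8 → word 6d00h → 00 6d

00 6d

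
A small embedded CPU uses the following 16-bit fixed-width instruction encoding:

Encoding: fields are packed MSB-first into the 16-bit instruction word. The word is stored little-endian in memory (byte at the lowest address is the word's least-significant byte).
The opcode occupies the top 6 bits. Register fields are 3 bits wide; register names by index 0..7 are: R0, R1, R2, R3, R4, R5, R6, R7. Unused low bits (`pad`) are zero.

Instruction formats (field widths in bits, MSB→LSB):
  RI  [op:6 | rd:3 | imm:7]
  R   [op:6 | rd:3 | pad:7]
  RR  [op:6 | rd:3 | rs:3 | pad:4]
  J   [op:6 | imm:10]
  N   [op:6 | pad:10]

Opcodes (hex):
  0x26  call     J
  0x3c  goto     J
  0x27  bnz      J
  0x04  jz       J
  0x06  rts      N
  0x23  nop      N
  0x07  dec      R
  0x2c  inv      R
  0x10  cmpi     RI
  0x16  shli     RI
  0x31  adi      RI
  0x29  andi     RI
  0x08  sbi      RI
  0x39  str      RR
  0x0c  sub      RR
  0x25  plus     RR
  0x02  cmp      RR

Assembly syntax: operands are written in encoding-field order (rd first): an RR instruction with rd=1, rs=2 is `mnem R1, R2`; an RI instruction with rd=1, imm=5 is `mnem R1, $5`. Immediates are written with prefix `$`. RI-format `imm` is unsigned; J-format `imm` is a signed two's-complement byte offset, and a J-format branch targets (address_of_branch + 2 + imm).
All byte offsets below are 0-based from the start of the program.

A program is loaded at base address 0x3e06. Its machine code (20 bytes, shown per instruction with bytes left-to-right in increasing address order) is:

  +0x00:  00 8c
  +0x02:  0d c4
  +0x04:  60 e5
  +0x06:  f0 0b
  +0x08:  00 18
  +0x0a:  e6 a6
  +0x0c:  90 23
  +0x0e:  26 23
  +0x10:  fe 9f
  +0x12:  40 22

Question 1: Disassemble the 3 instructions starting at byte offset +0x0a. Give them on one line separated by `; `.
+0x0a: e6 a6 ⇒ word 0xa6e6 (little)
  top 6b → 0x29 → andi [RI]
  rd@[9:7]=0x5 ⇒ R5
  imm@[6:0]=0x66 ⇒ $102
+0x0c: 90 23 ⇒ word 0x2390 (little)
  top 6b → 0x8 → sbi [RI]
  rd@[9:7]=0x7 ⇒ R7
  imm@[6:0]=0x10 ⇒ $16
+0x0e: 26 23 ⇒ word 0x2326 (little)
  top 6b → 0x8 → sbi [RI]
  rd@[9:7]=0x6 ⇒ R6
  imm@[6:0]=0x26 ⇒ $38

andi R5, $102; sbi R7, $16; sbi R6, $38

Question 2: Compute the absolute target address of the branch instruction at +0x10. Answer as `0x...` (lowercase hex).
+0x10: fe 9f ⇒ word 0x9ffe (little)
  top 6b → 0x27 → bnz [J]
  [9:0] imm=1022 (s10→-2) = $-2
  target = base 0x3e06 + off 0x10 + 2 + imm -2 = 0x3e16

0x3e16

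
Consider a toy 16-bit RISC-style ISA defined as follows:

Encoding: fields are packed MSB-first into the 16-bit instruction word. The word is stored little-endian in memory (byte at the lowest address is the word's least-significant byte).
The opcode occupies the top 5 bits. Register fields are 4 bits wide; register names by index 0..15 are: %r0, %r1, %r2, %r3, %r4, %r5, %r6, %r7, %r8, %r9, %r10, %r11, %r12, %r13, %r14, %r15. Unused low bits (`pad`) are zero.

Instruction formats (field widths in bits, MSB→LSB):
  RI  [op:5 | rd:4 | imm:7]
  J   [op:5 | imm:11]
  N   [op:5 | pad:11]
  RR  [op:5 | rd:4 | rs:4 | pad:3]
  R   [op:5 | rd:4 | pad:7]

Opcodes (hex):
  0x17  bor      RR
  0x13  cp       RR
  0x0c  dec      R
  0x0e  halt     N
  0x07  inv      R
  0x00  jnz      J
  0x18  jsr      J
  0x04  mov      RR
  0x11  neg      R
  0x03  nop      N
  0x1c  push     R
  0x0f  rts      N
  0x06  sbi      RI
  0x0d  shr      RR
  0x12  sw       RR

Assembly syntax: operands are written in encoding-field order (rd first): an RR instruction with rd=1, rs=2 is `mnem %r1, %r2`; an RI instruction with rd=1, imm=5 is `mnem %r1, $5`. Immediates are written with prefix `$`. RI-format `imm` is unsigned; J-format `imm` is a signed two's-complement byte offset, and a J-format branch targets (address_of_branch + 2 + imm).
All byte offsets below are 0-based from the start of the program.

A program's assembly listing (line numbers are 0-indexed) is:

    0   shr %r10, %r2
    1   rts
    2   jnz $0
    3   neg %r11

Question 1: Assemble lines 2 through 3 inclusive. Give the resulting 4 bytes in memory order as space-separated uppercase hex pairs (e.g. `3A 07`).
line 2 (jnz): pack op=0x0:5|imm=0:11 = 0x0000; little→ 00 00
line 3 (neg): pack op=0x11:5|rd=11:4|pad=0:7 = 0x8d80; little→ 80 8d

00 00 80 8D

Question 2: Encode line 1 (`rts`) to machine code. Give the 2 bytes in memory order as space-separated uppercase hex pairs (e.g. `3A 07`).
line 1 (rts): pack op=0xf:5|pad=0:11 = 0x7800; little→ 00 78

00 78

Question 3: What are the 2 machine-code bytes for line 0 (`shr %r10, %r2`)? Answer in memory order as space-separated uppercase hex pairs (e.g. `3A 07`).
0. shr fields op=0xd:5|rd=10:4|rs=2:4|pad=0:3 → word 6d10h → 10 6d

10 6D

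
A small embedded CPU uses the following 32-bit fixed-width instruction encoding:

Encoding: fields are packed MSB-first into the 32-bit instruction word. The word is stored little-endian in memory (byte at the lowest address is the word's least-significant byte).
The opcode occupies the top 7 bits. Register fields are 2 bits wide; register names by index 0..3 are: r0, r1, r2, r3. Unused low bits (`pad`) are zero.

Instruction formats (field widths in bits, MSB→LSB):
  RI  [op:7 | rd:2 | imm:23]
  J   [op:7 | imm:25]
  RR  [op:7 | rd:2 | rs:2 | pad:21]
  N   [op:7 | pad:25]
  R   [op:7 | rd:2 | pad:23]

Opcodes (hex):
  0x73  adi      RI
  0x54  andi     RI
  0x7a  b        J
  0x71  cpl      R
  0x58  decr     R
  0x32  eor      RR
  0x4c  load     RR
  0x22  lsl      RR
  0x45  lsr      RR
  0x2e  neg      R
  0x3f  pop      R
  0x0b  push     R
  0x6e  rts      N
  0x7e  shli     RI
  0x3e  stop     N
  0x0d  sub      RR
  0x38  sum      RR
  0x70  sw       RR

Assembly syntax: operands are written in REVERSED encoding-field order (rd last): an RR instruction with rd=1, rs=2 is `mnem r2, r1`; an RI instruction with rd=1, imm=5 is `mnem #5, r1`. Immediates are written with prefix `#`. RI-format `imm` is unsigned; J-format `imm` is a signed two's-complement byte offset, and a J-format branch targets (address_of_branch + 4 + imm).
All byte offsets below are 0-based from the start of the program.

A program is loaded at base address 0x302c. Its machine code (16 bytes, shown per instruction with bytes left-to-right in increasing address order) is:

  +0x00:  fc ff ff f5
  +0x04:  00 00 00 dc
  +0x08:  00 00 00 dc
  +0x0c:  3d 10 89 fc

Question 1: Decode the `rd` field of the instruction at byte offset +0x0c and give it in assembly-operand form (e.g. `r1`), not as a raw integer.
@+0c  little-endian(3d 10 89 fc) = 0xfc89103d
  top 7b → 0x7e → shli [RI]
  [24:23] rd=1 = r1
  [22:0] imm=593981 = #593981

r1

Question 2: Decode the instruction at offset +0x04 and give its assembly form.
rts

+0x04: 00 00 00 dc ⇒ word 0xdc000000 (little)
  opcode bits[31:25]=0x6e: rts/N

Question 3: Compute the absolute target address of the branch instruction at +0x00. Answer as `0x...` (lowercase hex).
0x302c

+0x00: fc ff ff f5 ⇒ word 0xf5fffffc (little)
  top 7b → 0x7a → b [J]
  imm@[24:0]=0x1fffffc (s25→-4) ⇒ #-4
  target = base 0x302c + off 0x00 + 4 + imm -4 = 0x302c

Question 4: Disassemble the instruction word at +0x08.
rts

@+08  little-endian(00 00 00 dc) = 0xdc000000
  op=0xdc000000>>25=0x6e ⇒ rts (N)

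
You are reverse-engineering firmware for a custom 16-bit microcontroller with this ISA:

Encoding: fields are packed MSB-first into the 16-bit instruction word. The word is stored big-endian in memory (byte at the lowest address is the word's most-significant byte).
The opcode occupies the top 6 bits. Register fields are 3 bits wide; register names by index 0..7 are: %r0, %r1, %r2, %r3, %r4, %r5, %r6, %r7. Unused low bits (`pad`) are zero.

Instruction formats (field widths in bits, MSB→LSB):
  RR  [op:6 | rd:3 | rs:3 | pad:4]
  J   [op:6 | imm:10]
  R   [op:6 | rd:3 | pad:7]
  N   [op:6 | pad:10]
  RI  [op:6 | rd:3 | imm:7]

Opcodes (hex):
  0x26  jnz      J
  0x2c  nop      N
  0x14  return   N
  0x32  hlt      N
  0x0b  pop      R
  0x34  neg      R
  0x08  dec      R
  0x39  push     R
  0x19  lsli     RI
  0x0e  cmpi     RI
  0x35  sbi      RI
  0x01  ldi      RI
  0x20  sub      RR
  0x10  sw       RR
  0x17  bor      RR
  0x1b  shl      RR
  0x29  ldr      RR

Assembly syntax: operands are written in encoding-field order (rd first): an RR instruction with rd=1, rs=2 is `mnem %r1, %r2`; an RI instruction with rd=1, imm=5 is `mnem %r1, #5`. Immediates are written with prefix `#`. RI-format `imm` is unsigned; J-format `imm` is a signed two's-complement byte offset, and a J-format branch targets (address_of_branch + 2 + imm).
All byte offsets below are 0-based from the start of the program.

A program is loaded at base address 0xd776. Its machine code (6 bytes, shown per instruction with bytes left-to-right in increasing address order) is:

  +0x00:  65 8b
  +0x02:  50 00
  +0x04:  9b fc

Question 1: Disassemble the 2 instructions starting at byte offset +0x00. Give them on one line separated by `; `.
lsli %r3, #11; return

+0x00: 65 8b ⇒ word 0x658b (big)
  op=0x658b>>10=0x19 ⇒ lsli (RI)
  rd@[9:7]=0x3 ⇒ %r3
  imm@[6:0]=0xb ⇒ #11
+0x02: 50 00 ⇒ word 0x5000 (big)
  op=0x5000>>10=0x14 ⇒ return (N)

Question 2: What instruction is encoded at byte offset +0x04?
jnz #-4

[04] 9b fc → 0x9bfc
  op=0x9bfc>>10=0x26 ⇒ jnz (J)
  [9:0] imm=1020 (s10→-4) = #-4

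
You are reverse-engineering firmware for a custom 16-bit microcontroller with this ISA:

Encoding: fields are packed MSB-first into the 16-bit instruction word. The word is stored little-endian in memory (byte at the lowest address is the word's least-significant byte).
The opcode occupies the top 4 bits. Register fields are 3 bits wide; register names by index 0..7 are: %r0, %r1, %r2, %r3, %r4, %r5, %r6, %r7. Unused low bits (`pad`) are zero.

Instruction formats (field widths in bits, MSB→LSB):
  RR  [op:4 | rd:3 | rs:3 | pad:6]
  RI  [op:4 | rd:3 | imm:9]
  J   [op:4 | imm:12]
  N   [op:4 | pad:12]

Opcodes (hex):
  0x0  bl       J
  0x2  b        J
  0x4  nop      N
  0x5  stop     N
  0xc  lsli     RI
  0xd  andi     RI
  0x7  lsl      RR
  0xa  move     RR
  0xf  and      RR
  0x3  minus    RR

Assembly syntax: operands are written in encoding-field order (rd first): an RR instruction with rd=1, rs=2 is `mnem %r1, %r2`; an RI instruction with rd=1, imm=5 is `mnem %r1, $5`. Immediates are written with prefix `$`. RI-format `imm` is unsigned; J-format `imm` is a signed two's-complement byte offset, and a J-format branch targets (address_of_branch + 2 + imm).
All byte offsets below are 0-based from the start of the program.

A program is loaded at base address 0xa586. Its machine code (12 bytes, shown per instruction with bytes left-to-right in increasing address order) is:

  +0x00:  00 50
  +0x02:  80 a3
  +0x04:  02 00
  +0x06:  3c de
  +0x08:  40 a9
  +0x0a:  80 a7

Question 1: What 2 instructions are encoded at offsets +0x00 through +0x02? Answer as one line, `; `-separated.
+0x00: 00 50 ⇒ word 0x5000 (little)
  top 4b → 0x5 → stop [N]
+0x02: 80 a3 ⇒ word 0xa380 (little)
  top 4b → 0xa → move [RR]
  rd@[11:9]=0x1 ⇒ %r1
  rs@[8:6]=0x6 ⇒ %r6

stop; move %r1, %r6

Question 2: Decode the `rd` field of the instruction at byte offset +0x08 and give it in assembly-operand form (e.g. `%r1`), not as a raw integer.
%r4

+0x08: 40 a9 ⇒ word 0xa940 (little)
  opcode bits[15:12]=0xa: move/RR
  rd@[11:9]=0x4 ⇒ %r4
  rs@[8:6]=0x5 ⇒ %r5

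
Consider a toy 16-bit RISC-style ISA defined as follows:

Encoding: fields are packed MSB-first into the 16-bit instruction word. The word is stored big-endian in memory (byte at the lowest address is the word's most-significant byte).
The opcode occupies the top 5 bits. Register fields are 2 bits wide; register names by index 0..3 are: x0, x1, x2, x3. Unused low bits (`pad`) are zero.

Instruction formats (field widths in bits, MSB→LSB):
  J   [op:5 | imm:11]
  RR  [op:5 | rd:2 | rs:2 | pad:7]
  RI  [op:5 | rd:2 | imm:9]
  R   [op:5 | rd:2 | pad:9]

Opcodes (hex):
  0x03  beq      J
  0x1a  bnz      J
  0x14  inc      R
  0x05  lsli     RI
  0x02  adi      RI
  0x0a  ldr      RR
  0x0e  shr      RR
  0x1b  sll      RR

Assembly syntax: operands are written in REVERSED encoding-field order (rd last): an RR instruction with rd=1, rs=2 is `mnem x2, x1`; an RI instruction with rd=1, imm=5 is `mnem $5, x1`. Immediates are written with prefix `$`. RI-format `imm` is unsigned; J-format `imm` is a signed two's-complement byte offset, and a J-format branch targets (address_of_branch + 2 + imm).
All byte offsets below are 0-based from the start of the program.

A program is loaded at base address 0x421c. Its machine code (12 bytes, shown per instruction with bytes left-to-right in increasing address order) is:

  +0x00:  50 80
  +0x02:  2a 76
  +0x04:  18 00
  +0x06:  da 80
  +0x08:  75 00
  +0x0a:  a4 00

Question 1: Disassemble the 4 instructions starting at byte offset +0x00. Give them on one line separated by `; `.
ldr x1, x0; lsli $118, x1; beq $0; sll x1, x1

[00] 50 80 → 0x5080
  top 5b → 0xa → ldr [RR]
  rd: (w>>9)&0x3=0x0 → x0
  rs: (w>>7)&0x3=0x1 → x1
[02] 2a 76 → 0x2a76
  top 5b → 0x5 → lsli [RI]
  rd: (w>>9)&0x3=0x1 → x1
  imm: (w>>0)&0x1ff=0x76 → $118
[04] 18 00 → 0x1800
  top 5b → 0x3 → beq [J]
  imm: (w>>0)&0x7ff=0x0 → $0
[06] da 80 → 0xda80
  top 5b → 0x1b → sll [RR]
  rd: (w>>9)&0x3=0x1 → x1
  rs: (w>>7)&0x3=0x1 → x1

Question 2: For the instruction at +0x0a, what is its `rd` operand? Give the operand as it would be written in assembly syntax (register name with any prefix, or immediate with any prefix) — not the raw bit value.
x2

[0a] a4 00 → 0xa400
  top 5b → 0x14 → inc [R]
  rd: (w>>9)&0x3=0x2 → x2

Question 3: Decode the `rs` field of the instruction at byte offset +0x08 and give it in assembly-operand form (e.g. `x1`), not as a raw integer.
+0x08: 75 00 ⇒ word 0x7500 (big)
  opcode bits[15:11]=0xe: shr/RR
  rd@[10:9]=0x2 ⇒ x2
  rs@[8:7]=0x2 ⇒ x2

x2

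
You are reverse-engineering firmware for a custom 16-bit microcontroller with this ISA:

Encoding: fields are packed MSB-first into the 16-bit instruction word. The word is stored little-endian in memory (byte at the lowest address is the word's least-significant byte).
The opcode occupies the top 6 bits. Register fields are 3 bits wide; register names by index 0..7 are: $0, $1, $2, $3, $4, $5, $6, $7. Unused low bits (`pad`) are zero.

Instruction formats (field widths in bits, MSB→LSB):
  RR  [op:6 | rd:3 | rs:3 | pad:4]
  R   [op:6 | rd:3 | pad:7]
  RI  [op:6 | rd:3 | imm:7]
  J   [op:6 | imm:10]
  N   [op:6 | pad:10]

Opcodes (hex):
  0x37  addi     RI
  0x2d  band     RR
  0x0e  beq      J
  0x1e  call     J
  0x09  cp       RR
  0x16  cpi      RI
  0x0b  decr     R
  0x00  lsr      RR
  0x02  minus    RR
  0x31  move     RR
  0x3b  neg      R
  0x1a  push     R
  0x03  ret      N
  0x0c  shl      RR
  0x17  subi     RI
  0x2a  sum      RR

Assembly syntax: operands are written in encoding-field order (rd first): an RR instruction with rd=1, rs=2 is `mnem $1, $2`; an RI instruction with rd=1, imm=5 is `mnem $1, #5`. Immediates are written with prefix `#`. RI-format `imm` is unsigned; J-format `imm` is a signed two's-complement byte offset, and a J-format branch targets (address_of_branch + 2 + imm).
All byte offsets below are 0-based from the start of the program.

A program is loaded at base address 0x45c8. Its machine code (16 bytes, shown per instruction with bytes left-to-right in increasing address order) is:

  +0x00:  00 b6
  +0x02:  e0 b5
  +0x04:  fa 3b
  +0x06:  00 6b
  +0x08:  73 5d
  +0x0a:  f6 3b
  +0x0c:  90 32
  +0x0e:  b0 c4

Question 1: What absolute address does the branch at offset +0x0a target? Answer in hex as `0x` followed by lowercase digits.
0x45ca

+0x0a: f6 3b ⇒ word 0x3bf6 (little)
  top 6b → 0xe → beq [J]
  [9:0] imm=1014 (s10→-10) = #-10
  target = base 0x45c8 + off 0x0a + 2 + imm -10 = 0x45ca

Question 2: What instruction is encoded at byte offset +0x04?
off 0x04: read fa 3b as little → 0x3bfa
  op=0x3bfa>>10=0xe ⇒ beq (J)
  imm@[9:0]=0x3fa (s10→-6) ⇒ #-6

beq #-6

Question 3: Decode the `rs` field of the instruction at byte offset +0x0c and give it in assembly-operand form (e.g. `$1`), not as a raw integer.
[0c] 90 32 → 0x3290
  opcode bits[15:10]=0xc: shl/RR
  rd@[9:7]=0x5 ⇒ $5
  rs@[6:4]=0x1 ⇒ $1

$1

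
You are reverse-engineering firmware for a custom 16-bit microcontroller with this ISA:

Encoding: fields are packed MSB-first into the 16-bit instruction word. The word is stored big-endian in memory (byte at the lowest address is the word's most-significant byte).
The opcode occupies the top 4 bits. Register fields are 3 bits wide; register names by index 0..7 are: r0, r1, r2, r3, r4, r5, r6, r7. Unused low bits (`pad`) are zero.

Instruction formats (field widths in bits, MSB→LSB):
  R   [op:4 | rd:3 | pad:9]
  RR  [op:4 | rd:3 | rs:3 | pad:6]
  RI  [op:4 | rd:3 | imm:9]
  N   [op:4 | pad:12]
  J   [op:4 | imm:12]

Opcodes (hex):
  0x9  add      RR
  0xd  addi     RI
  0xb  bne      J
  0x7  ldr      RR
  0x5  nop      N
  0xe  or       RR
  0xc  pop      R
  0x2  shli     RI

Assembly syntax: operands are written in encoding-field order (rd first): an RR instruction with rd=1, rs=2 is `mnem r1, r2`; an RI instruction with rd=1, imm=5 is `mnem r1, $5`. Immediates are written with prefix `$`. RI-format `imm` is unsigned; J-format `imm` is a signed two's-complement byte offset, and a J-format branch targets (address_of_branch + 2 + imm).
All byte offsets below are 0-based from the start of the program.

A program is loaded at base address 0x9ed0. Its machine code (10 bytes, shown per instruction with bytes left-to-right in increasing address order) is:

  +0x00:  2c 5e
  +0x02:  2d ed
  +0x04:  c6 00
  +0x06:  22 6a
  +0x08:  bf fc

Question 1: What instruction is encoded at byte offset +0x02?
+0x02: 2d ed ⇒ word 0x2ded (big)
  opcode bits[15:12]=0x2: shli/RI
  rd@[11:9]=0x6 ⇒ r6
  imm@[8:0]=0x1ed ⇒ $493

shli r6, $493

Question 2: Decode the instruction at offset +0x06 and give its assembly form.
+0x06: 22 6a ⇒ word 0x226a (big)
  opcode bits[15:12]=0x2: shli/RI
  rd: (w>>9)&0x7=0x1 → r1
  imm: (w>>0)&0x1ff=0x6a → $106

shli r1, $106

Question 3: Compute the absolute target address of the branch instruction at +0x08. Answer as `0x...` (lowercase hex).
@+08  big-endian(bf fc) = 0xbffc
  op=0xbffc>>12=0xb ⇒ bne (J)
  [11:0] imm=4092 (s12→-4) = $-4
  target = base 0x9ed0 + off 0x08 + 2 + imm -4 = 0x9ed6

0x9ed6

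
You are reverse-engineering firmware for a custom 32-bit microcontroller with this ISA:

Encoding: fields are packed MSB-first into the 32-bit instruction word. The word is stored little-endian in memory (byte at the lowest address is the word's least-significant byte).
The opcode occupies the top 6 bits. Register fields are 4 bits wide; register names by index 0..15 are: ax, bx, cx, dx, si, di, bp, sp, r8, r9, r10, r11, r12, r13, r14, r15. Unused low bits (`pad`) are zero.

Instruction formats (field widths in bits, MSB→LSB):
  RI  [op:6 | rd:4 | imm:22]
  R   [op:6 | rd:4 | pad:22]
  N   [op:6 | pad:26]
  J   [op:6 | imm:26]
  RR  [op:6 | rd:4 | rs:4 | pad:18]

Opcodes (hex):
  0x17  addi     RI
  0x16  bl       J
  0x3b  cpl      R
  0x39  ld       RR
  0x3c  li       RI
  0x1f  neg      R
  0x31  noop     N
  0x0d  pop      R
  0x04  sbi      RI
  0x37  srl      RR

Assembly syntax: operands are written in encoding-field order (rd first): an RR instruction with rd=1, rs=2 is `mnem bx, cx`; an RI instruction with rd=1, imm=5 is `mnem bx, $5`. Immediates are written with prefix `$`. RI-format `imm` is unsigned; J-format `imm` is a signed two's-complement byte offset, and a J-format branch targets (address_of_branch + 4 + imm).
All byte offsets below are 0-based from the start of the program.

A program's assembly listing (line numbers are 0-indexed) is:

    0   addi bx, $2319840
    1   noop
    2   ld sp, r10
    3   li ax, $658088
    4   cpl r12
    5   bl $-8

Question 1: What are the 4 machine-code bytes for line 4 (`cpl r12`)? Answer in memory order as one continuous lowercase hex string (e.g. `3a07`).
000000ef

L4: cpl op=0x3b:6|rd=12:4|pad=0:22 ⇒ 0xef000000 ⇒ little 00 00 00 ef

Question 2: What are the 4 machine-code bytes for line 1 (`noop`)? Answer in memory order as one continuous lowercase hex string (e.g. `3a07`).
000000c4

L1: noop op=0x31:6|pad=0:26 ⇒ 0xc4000000 ⇒ little 00 00 00 c4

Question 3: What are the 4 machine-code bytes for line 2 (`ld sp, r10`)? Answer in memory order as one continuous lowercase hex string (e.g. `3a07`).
line 2 (ld): pack op=0x39:6|rd=7:4|rs=10:4|pad=0:18 = 0xe5e80000; little→ 00 00 e8 e5

0000e8e5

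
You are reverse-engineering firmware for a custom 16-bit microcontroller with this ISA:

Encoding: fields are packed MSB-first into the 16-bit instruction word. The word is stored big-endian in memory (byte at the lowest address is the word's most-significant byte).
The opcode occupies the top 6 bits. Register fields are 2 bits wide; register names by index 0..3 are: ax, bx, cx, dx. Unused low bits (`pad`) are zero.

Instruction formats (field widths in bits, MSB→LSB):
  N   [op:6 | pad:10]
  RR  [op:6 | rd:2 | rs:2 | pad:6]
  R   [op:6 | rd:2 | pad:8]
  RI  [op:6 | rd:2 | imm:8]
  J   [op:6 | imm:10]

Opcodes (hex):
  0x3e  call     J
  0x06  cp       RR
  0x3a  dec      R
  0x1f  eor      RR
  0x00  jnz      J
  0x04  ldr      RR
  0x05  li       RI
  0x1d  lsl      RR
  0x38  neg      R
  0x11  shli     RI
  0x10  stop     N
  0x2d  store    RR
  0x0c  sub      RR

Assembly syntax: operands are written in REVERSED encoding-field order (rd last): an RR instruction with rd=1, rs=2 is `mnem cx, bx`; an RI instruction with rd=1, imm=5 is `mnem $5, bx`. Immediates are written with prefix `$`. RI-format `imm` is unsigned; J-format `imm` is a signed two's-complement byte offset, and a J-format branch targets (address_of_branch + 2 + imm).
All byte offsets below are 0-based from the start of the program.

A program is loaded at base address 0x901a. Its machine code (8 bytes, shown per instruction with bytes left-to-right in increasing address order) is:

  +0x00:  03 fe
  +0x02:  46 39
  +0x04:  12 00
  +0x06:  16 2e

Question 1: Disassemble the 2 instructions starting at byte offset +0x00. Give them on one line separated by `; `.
jnz $-2; shli $57, cx

@+00  big-endian(03 fe) = 0x03fe
  op=0x03fe>>10=0x0 ⇒ jnz (J)
  imm@[9:0]=0x3fe (s10→-2) ⇒ $-2
@+02  big-endian(46 39) = 0x4639
  op=0x4639>>10=0x11 ⇒ shli (RI)
  rd@[9:8]=0x2 ⇒ cx
  imm@[7:0]=0x39 ⇒ $57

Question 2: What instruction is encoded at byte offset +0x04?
ldr ax, cx

+0x04: 12 00 ⇒ word 0x1200 (big)
  opcode bits[15:10]=0x4: ldr/RR
  rd: (w>>8)&0x3=0x2 → cx
  rs: (w>>6)&0x3=0x0 → ax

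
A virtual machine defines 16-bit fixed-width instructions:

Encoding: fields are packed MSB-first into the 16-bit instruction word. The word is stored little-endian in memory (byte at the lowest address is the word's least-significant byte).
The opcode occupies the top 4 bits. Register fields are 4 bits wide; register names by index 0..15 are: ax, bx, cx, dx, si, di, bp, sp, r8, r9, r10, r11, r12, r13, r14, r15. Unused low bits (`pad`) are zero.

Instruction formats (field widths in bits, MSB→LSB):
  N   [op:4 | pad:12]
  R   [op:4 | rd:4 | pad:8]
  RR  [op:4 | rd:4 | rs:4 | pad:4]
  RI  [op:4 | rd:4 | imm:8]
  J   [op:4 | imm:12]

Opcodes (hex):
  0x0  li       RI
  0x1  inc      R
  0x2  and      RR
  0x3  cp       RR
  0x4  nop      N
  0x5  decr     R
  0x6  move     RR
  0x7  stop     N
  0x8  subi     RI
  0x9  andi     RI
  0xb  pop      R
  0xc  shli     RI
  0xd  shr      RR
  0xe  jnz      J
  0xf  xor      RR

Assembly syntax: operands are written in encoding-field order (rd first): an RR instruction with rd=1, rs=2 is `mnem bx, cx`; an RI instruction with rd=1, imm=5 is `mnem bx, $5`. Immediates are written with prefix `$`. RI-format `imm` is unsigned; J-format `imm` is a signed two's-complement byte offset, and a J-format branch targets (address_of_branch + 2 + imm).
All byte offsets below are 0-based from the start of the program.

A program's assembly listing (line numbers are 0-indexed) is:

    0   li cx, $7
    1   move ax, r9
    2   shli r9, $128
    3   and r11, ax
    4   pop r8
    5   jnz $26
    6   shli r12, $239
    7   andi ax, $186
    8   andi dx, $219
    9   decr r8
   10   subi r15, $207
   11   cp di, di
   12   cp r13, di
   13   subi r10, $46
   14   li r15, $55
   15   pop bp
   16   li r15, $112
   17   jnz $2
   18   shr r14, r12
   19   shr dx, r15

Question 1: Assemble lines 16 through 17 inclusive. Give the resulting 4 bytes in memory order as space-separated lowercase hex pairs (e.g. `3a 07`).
70 0f 02 e0

line 16 (li): pack op=0x0:4|rd=15:4|imm=112:8 = 0x0f70; little→ 70 0f
line 17 (jnz): pack op=0xe:4|imm=2:12 = 0xe002; little→ 02 e0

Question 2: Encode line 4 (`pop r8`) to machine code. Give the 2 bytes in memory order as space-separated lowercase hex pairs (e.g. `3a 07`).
L4: pop op=0xb:4|rd=8:4|pad=0:8 ⇒ 0xb800 ⇒ little 00 b8

00 b8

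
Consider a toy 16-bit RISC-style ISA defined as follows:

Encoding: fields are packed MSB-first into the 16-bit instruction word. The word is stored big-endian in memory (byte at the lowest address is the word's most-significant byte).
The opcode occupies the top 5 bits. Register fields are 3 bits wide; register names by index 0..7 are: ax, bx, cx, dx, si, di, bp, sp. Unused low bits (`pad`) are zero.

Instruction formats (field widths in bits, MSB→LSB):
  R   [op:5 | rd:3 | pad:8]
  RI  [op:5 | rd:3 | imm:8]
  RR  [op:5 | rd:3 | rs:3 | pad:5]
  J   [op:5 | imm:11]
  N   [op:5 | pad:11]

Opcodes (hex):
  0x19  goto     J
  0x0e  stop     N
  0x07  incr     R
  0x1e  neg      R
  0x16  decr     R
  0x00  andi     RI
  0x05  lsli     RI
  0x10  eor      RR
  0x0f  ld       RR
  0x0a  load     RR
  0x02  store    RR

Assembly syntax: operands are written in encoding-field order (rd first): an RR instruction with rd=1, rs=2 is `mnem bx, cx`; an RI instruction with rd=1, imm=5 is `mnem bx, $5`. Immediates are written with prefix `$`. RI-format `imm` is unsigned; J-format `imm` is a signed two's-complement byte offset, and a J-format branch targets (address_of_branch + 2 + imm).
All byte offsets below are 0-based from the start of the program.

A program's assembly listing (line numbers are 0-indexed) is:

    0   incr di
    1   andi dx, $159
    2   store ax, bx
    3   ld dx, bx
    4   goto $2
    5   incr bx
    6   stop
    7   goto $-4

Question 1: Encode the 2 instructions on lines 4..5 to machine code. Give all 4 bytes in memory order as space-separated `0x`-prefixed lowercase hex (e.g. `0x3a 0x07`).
L4: goto op=0x19:5|imm=2:11 ⇒ 0xc802 ⇒ big c8 02
L5: incr op=0x7:5|rd=1:3|pad=0:8 ⇒ 0x3900 ⇒ big 39 00

0xc8 0x02 0x39 0x00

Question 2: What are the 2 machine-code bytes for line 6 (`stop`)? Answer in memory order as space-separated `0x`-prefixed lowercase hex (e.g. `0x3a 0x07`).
6. stop fields op=0xe:5|pad=0:11 → word 7000h → 70 00

0x70 0x00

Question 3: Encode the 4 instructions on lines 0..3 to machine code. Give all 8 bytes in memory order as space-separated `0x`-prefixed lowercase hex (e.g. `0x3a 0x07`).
0x3d 0x00 0x03 0x9f 0x10 0x20 0x7b 0x20

line 0 (incr): pack op=0x7:5|rd=5:3|pad=0:8 = 0x3d00; big→ 3d 00
line 1 (andi): pack op=0x0:5|rd=3:3|imm=159:8 = 0x039f; big→ 03 9f
line 2 (store): pack op=0x2:5|rd=0:3|rs=1:3|pad=0:5 = 0x1020; big→ 10 20
line 3 (ld): pack op=0xf:5|rd=3:3|rs=1:3|pad=0:5 = 0x7b20; big→ 7b 20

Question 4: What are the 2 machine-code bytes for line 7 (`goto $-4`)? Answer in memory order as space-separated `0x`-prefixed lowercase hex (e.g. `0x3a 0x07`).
line 7 (goto): pack op=0x19:5|imm=-4:11 = 0xcffc; big→ cf fc

0xcf 0xfc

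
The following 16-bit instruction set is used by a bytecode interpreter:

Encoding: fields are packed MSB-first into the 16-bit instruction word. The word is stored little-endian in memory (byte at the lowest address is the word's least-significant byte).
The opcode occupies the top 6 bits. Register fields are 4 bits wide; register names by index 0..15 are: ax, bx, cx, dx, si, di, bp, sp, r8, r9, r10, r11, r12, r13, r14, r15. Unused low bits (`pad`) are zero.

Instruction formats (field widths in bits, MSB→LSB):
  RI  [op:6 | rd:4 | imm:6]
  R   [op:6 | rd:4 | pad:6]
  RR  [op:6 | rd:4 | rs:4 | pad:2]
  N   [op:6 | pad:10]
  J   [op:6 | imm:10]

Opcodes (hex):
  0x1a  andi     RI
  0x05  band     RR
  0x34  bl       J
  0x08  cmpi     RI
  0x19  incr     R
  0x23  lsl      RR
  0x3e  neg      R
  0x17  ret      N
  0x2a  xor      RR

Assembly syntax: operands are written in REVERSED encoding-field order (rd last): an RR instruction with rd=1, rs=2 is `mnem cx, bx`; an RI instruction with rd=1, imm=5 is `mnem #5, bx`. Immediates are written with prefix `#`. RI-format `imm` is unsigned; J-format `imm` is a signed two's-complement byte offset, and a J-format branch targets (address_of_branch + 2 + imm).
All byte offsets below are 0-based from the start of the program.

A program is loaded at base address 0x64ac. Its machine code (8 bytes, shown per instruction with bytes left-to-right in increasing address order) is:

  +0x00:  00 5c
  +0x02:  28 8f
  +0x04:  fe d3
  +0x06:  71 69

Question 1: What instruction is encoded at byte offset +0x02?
[02] 28 8f → 0x8f28
  top 6b → 0x23 → lsl [RR]
  [9:6] rd=12 = r12
  [5:2] rs=10 = r10

lsl r10, r12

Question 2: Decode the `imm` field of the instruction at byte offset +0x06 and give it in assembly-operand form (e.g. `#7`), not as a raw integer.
off 0x06: read 71 69 as little → 0x6971
  top 6b → 0x1a → andi [RI]
  rd: (w>>6)&0xf=0x5 → di
  imm: (w>>0)&0x3f=0x31 → #49

#49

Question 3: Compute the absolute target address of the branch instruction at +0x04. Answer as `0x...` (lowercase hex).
0x64b0

@+04  little-endian(fe d3) = 0xd3fe
  top 6b → 0x34 → bl [J]
  imm: (w>>0)&0x3ff=0x3fe (s10→-2) → #-2
  target = base 0x64ac + off 0x04 + 2 + imm -2 = 0x64b0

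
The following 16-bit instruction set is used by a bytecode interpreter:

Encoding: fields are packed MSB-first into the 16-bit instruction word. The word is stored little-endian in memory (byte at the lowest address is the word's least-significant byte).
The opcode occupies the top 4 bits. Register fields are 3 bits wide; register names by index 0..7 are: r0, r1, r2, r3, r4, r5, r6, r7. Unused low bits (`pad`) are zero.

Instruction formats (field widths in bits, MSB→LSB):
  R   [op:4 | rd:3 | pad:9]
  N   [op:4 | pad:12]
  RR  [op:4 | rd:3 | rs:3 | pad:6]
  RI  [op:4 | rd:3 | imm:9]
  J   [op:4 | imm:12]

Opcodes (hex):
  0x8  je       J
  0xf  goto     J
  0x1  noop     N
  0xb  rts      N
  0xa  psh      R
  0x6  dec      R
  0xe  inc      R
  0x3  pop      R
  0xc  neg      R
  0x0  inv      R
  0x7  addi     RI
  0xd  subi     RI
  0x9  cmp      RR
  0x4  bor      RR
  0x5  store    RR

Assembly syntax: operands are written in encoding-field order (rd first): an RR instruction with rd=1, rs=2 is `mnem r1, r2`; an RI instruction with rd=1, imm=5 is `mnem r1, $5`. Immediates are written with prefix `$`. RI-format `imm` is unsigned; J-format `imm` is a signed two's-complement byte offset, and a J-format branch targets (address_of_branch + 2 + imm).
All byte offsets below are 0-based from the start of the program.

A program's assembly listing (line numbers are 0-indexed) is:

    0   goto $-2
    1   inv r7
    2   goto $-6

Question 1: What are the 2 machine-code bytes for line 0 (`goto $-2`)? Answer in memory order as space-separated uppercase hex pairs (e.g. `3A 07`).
line 0 (goto): pack op=0xf:4|imm=-2:12 = 0xfffe; little→ fe ff

FE FF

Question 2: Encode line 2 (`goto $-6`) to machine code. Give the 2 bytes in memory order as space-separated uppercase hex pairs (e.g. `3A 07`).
2. goto fields op=0xf:4|imm=-6:12 → word fffah → fa ff

FA FF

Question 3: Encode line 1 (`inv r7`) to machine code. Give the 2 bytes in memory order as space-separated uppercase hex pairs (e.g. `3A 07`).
line 1 (inv): pack op=0x0:4|rd=7:3|pad=0:9 = 0x0e00; little→ 00 0e

00 0E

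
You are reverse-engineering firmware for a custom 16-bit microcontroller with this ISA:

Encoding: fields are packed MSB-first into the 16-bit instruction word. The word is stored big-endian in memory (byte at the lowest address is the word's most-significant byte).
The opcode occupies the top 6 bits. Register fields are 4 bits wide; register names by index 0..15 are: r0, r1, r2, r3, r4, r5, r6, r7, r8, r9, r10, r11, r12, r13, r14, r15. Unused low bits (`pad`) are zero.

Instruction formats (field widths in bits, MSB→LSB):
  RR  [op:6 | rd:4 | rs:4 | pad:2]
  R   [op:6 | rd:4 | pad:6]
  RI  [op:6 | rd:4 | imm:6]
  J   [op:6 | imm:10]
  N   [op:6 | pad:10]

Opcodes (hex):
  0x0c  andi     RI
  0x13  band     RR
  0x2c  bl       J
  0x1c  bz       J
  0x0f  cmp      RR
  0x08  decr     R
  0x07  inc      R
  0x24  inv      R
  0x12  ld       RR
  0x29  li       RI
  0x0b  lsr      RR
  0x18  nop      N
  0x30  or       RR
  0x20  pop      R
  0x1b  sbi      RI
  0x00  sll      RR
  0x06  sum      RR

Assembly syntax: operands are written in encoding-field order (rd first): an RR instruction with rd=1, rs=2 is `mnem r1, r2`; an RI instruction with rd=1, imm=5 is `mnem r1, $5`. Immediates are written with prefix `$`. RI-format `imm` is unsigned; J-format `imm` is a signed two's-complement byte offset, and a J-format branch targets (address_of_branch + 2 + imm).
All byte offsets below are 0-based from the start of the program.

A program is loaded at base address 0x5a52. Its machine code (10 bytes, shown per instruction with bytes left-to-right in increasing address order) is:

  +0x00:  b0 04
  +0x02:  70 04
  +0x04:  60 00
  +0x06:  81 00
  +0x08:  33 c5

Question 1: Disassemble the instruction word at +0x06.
@+06  big-endian(81 00) = 0x8100
  op=0x8100>>10=0x20 ⇒ pop (R)
  rd: (w>>6)&0xf=0x4 → r4

pop r4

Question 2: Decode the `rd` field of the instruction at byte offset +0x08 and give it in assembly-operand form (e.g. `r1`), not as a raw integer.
off 0x08: read 33 c5 as big → 0x33c5
  opcode bits[15:10]=0xc: andi/RI
  rd: (w>>6)&0xf=0xf → r15
  imm: (w>>0)&0x3f=0x5 → $5

r15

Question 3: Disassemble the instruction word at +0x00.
@+00  big-endian(b0 04) = 0xb004
  top 6b → 0x2c → bl [J]
  imm@[9:0]=0x4 ⇒ $4

bl $4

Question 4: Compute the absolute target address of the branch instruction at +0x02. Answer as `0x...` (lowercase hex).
0x5a5a

+0x02: 70 04 ⇒ word 0x7004 (big)
  top 6b → 0x1c → bz [J]
  [9:0] imm=4 = $4
  target = base 0x5a52 + off 0x02 + 2 + imm 4 = 0x5a5a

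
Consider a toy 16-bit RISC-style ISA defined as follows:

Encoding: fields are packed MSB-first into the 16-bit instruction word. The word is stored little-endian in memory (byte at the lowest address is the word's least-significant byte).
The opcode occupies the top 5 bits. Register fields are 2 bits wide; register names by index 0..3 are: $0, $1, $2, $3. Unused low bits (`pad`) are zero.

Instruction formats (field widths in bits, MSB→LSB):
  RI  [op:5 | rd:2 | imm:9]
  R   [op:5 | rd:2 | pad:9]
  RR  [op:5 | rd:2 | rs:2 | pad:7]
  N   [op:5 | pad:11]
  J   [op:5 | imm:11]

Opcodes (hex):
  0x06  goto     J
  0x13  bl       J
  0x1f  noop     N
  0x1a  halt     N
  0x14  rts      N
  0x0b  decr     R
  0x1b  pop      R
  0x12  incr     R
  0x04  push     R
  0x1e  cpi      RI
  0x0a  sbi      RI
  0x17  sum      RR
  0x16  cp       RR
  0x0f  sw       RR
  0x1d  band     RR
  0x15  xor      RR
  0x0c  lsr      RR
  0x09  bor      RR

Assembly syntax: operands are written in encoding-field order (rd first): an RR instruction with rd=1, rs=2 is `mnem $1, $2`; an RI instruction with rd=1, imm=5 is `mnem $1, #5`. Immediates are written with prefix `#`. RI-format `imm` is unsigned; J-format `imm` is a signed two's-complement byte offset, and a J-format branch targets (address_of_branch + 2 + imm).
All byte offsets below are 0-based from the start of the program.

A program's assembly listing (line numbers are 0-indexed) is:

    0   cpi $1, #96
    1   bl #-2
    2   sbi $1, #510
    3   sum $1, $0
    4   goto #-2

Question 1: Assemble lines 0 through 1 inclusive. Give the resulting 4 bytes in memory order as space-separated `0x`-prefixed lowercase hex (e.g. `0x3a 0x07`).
0x60 0xf2 0xfe 0x9f

0. cpi fields op=0x1e:5|rd=1:2|imm=96:9 → word f260h → 60 f2
1. bl fields op=0x13:5|imm=-2:11 → word 9ffeh → fe 9f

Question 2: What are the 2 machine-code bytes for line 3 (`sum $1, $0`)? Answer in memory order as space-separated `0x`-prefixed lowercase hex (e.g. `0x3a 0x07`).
0x00 0xba

3. sum fields op=0x17:5|rd=1:2|rs=0:2|pad=0:7 → word ba00h → 00 ba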